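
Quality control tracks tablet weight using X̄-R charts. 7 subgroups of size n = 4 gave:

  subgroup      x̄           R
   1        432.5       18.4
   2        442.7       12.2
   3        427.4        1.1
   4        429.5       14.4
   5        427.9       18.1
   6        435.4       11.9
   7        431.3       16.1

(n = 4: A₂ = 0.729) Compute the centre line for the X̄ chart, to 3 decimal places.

432.386

X̄̄ = (432.5 + 442.7 + 427.4 + 429.5 + 427.9 + 435.4 + 431.3) / 7 = 3026.7000 / 7 = 432.3857
CL = X̄̄ = 432.3857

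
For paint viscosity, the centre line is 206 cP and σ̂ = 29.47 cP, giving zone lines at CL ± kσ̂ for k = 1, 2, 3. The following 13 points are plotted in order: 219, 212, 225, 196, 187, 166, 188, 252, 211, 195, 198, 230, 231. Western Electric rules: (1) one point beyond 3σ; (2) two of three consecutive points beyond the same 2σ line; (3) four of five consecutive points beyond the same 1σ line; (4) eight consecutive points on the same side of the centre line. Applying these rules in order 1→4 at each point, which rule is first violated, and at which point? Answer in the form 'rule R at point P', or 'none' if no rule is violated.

none

Zone of each point (C = within 1σ̂, B = 1σ̂–2σ̂, A = 2σ̂–3σ̂, * = beyond 3σ̂; sign = side of CL): 1:+C, 2:+C, 3:+C, 4:-C, 5:-C, 6:-B, 7:-C, 8:+B, 9:+C, 10:-C, 11:-C, 12:+C, 13:+C
No rule fires across all 13 points.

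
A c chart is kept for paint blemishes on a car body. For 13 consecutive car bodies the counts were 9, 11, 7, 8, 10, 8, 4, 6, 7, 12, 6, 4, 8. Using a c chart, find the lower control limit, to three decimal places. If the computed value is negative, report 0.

c̄ = (9 + 11 + 7 + 8 + 10 + 8 + 4 + 6 + 7 + 12 + 6 + 4 + 8) / 13 = 100 / 13 = 7.6923
LCL = c̄ − 3√c̄ = 7.6923 − 3 × 2.7735 = -0.6282 → 0 (cannot be negative)

0.000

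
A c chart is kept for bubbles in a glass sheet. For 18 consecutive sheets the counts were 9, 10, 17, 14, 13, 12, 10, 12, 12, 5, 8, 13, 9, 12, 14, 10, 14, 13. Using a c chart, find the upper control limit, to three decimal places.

21.673

c̄ = (9 + 10 + 17 + 14 + 13 + 12 + 10 + 12 + 12 + 5 + 8 + 13 + 9 + 12 + 14 + 10 + 14 + 13) / 18 = 207 / 18 = 11.5000
UCL = c̄ + 3√c̄ = 11.5000 + 3 × √11.5000 = 11.5000 + 3 × 3.3912 = 21.6735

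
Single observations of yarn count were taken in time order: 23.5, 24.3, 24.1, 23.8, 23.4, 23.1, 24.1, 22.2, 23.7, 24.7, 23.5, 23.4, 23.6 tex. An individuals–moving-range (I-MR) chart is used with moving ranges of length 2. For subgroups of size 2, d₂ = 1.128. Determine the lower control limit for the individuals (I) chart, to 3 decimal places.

21.674

X̄ = (23.5 + 24.3 + 24.1 + 23.8 + 23.4 + 23.1 + 24.1 + 22.2 + 23.7 + 24.7 + 23.5 + 23.4 + 23.6) / 13 = 23.6462
Moving ranges: 0.8, 0.2, 0.3, 0.4, 0.3, 1.0, 1.9, 1.5, 1.0, 1.2, 0.1, 0.2; M̄R̄ = 8.9000 / 12 = 0.7417
LCL = X̄ − 3·M̄R̄/d₂ = 23.6462 − 3 × 0.7417 / 1.128 = 21.6736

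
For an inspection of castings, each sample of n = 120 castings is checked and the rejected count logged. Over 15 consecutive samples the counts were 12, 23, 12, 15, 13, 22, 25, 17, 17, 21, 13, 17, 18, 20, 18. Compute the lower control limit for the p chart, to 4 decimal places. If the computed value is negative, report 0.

0.0494

p̄ = Σdᵢ / (k·n) = 263 / (15 × 120) = 0.14611
LCL = p̄ − 3·√(p̄(1−p̄)/n) = 0.14611 − 3 × 0.03224 = 0.04938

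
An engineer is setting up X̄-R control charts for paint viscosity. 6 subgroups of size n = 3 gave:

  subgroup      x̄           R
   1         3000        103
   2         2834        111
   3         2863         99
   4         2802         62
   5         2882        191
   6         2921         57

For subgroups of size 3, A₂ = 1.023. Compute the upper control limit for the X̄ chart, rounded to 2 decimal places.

2989.89

X̄̄ = (3000 + 2834 + 2863 + 2802 + 2882 + 2921) / 6 = 17302.0000 / 6 = 2883.6667
R̄ = (103 + 111 + 99 + 62 + 191 + 57) / 6 = 623.0000 / 6 = 103.8333
UCL = X̄̄ + A₂·R̄ = 2883.6667 + 1.023 × 103.8333 = 2989.8882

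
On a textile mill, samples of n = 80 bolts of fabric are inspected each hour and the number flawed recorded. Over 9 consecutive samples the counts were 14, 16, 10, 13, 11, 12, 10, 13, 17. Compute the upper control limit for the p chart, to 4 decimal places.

p̄ = Σdᵢ / (k·n) = 116 / (9 × 80) = 0.16111
UCL = p̄ + 3·√(p̄(1−p̄)/n) = 0.16111 + 3 × √(0.16111×0.83889/80) = 0.16111 + 3 × 0.04110 = 0.28442

0.2844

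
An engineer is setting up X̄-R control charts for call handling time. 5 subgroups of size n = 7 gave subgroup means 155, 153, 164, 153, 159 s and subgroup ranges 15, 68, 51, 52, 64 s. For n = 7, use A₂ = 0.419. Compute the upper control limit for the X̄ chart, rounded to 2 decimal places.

X̄̄ = (155 + 153 + 164 + 153 + 159) / 5 = 784.0000 / 5 = 156.8000
R̄ = (15 + 68 + 51 + 52 + 64) / 5 = 250.0000 / 5 = 50.0000
UCL = X̄̄ + A₂·R̄ = 156.8000 + 0.419 × 50.0000 = 177.7500

177.75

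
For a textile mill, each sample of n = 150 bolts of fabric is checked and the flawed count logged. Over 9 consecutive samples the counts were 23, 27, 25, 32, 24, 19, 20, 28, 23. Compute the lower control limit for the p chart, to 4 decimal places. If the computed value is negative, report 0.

p̄ = Σdᵢ / (k·n) = 221 / (9 × 150) = 0.16370
LCL = p̄ − 3·√(p̄(1−p̄)/n) = 0.16370 − 3 × 0.03021 = 0.07307

0.0731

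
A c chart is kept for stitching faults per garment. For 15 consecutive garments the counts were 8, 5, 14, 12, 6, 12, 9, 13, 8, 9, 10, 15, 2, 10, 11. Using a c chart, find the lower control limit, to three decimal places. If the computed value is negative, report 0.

c̄ = (8 + 5 + 14 + 12 + 6 + 12 + 9 + 13 + 8 + 9 + 10 + 15 + 2 + 10 + 11) / 15 = 144 / 15 = 9.6000
LCL = c̄ − 3√c̄ = 9.6000 − 3 × 3.0984 = 0.3048

0.305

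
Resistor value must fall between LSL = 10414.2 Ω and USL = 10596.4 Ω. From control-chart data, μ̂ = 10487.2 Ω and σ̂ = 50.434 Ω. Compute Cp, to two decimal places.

Cp = (USL − LSL) / (6σ̂) = (10596.4 − 10414.2) / (6 × 50.434) = 182.2000 / 302.6040 = 0.6021

0.60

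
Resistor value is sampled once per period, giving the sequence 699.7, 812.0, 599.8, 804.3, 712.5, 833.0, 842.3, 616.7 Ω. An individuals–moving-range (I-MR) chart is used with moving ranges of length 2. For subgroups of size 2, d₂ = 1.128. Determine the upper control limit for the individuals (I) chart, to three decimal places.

1110.934

X̄ = (699.7 + 812.0 + 599.8 + 804.3 + 712.5 + 833.0 + 842.3 + 616.7) / 8 = 740.0375
Moving ranges: 112.3, 212.2, 204.5, 91.8, 120.5, 9.3, 225.6; M̄R̄ = 976.2000 / 7 = 139.4571
UCL = X̄ + 3·M̄R̄/d₂ = 740.0375 + 3 × 139.4571 / 1.128 = 1110.9342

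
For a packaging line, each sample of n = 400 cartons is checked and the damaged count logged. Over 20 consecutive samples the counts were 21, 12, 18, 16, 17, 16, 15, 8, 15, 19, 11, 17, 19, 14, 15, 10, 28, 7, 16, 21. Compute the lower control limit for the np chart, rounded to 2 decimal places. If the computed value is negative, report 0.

p̄ = Σdᵢ / (k·n) = 315 / (20 × 400) = 0.03938
LCL = np̄ − 3·√(np̄(1−p̄)) = 15.7500 − 3 × 3.8897 = 4.0809

4.08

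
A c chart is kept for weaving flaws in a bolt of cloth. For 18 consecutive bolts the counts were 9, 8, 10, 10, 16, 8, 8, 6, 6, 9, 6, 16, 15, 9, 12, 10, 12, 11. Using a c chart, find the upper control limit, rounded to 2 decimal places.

c̄ = (9 + 8 + 10 + 10 + 16 + 8 + 8 + 6 + 6 + 9 + 6 + 16 + 15 + 9 + 12 + 10 + 12 + 11) / 18 = 181 / 18 = 10.0556
UCL = c̄ + 3√c̄ = 10.0556 + 3 × √10.0556 = 10.0556 + 3 × 3.1710 = 19.5687

19.57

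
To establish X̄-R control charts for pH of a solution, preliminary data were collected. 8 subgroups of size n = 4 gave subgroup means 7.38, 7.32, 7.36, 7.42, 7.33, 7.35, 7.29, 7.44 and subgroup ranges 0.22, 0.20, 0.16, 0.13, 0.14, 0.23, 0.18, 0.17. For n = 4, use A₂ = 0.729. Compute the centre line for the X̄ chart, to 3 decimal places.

7.361

X̄̄ = (7.38 + 7.32 + 7.36 + 7.42 + 7.33 + 7.35 + 7.29 + 7.44) / 8 = 58.8900 / 8 = 7.3613
CL = X̄̄ = 7.3613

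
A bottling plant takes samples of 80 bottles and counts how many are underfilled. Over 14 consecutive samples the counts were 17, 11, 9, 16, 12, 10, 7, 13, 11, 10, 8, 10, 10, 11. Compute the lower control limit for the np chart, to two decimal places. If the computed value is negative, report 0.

1.81

p̄ = Σdᵢ / (k·n) = 155 / (14 × 80) = 0.13839
LCL = np̄ − 3·√(np̄(1−p̄)) = 11.0714 − 3 × 3.0886 = 1.8057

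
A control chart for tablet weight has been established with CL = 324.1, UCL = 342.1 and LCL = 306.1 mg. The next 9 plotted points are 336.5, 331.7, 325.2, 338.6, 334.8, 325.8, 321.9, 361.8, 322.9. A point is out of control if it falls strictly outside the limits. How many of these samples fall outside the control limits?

Compare each point to [306.1, 342.1]: sample 8 = 361.8 > UCL.

1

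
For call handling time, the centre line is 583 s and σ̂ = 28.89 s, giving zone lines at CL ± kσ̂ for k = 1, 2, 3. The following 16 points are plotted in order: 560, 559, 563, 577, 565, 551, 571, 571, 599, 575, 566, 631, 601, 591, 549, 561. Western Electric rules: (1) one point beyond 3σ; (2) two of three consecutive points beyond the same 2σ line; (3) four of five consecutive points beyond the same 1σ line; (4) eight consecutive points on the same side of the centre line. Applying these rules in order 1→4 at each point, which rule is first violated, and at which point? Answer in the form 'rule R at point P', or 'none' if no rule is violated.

rule 4 at point 8

Zone of each point (C = within 1σ̂, B = 1σ̂–2σ̂, A = 2σ̂–3σ̂, * = beyond 3σ̂; sign = side of CL): 1:-C, 2:-C, 3:-C, 4:-C, 5:-C, 6:-B, 7:-C, 8:-C, 9:+C, 10:-C, 11:-C, 12:+B, 13:+C, 14:+C, 15:-B, 16:-C
Rule 4 (eight consecutive points on the same side of the centre line) is satisfied at point 8.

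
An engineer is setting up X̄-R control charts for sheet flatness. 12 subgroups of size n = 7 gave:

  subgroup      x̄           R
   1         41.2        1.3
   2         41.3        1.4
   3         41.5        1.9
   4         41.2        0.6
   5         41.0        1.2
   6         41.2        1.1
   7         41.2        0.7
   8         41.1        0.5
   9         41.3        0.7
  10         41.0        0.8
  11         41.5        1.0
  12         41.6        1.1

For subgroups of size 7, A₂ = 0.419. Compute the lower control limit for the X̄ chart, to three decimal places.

X̄̄ = (41.2 + 41.3 + 41.5 + 41.2 + 41.0 + 41.2 + 41.2 + 41.1 + 41.3 + 41.0 + 41.5 + 41.6) / 12 = 495.1000 / 12 = 41.2583
R̄ = (1.3 + 1.4 + 1.9 + 0.6 + 1.2 + 1.1 + 0.7 + 0.5 + 0.7 + 0.8 + 1.0 + 1.1) / 12 = 12.3000 / 12 = 1.0250
LCL = X̄̄ − A₂·R̄ = 41.2583 − 0.419 × 1.0250 = 40.8289

40.829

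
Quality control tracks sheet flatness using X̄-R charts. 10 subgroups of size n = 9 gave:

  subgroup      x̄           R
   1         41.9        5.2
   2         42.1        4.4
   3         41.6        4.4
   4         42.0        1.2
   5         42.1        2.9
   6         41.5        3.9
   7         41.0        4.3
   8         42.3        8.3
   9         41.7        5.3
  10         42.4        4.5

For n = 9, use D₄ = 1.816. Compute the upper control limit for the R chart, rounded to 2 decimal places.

R̄ = (5.2 + 4.4 + 4.4 + 1.2 + 2.9 + 3.9 + 4.3 + 8.3 + 5.3 + 4.5) / 10 = 44.4000 / 10 = 4.4400
UCL_R = D₄·R̄ = 1.816 × 4.4400 = 8.0630

8.06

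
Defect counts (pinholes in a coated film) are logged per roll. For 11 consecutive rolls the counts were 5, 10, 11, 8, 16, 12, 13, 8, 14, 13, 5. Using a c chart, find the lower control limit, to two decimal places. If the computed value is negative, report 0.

c̄ = (5 + 10 + 11 + 8 + 16 + 12 + 13 + 8 + 14 + 13 + 5) / 11 = 115 / 11 = 10.4545
LCL = c̄ − 3√c̄ = 10.4545 − 3 × 3.2333 = 0.7545

0.75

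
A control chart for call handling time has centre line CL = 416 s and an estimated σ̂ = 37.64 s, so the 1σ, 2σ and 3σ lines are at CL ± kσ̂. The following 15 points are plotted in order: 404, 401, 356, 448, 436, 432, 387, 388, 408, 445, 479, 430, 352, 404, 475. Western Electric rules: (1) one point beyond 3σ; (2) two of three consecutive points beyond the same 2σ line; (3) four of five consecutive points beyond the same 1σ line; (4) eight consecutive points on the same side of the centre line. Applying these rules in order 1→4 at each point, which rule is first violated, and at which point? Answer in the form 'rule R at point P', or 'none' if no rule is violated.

none

Zone of each point (C = within 1σ̂, B = 1σ̂–2σ̂, A = 2σ̂–3σ̂, * = beyond 3σ̂; sign = side of CL): 1:-C, 2:-C, 3:-B, 4:+C, 5:+C, 6:+C, 7:-C, 8:-C, 9:-C, 10:+C, 11:+B, 12:+C, 13:-B, 14:-C, 15:+B
No rule fires across all 15 points.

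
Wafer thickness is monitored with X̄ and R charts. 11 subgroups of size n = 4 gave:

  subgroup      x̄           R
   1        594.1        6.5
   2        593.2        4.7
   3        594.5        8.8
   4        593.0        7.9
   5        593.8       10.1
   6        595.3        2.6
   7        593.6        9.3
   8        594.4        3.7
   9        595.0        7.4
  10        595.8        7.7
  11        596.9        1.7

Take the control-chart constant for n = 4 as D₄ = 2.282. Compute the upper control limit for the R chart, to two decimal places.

14.60

R̄ = (6.5 + 4.7 + 8.8 + 7.9 + 10.1 + 2.6 + 9.3 + 3.7 + 7.4 + 7.7 + 1.7) / 11 = 70.4000 / 11 = 6.4000
UCL_R = D₄·R̄ = 2.282 × 6.4000 = 14.6048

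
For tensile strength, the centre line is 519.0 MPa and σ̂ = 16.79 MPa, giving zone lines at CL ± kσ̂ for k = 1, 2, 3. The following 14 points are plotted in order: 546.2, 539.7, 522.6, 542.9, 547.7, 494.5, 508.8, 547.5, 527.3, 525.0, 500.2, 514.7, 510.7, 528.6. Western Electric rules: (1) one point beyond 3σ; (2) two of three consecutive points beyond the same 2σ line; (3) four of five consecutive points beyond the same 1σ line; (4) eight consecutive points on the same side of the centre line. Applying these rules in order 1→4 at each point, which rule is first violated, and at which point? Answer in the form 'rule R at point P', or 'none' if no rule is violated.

rule 3 at point 5

Zone of each point (C = within 1σ̂, B = 1σ̂–2σ̂, A = 2σ̂–3σ̂, * = beyond 3σ̂; sign = side of CL): 1:+B, 2:+B, 3:+C, 4:+B, 5:+B, 6:-B, 7:-C, 8:+B, 9:+C, 10:+C, 11:-B, 12:-C, 13:-C, 14:+C
Rule 3 (four of five consecutive points beyond the same 1σ limit) is satisfied at point 5.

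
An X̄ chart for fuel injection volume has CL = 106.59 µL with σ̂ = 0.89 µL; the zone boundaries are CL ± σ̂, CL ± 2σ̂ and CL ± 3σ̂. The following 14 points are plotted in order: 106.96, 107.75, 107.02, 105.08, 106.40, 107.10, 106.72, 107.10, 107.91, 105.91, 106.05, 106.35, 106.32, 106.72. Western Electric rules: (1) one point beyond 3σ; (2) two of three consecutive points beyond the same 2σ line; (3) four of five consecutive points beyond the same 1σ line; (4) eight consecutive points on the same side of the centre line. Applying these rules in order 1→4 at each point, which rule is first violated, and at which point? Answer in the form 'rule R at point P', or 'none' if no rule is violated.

none

Zone of each point (C = within 1σ̂, B = 1σ̂–2σ̂, A = 2σ̂–3σ̂, * = beyond 3σ̂; sign = side of CL): 1:+C, 2:+B, 3:+C, 4:-B, 5:-C, 6:+C, 7:+C, 8:+C, 9:+B, 10:-C, 11:-C, 12:-C, 13:-C, 14:+C
No rule fires across all 14 points.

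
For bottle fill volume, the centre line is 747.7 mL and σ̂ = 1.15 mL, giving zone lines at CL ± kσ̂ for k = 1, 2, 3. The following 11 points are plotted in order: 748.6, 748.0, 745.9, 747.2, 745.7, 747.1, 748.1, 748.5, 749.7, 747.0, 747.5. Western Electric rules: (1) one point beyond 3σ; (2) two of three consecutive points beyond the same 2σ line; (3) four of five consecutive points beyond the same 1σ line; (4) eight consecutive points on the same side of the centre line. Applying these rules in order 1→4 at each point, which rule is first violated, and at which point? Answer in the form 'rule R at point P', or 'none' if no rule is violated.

none

Zone of each point (C = within 1σ̂, B = 1σ̂–2σ̂, A = 2σ̂–3σ̂, * = beyond 3σ̂; sign = side of CL): 1:+C, 2:+C, 3:-B, 4:-C, 5:-B, 6:-C, 7:+C, 8:+C, 9:+B, 10:-C, 11:-C
No rule fires across all 11 points.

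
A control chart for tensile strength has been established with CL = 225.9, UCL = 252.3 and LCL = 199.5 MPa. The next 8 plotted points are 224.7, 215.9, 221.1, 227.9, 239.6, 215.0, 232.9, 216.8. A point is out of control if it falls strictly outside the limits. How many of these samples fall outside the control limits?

0

All 8 points lie within [199.5, 252.3].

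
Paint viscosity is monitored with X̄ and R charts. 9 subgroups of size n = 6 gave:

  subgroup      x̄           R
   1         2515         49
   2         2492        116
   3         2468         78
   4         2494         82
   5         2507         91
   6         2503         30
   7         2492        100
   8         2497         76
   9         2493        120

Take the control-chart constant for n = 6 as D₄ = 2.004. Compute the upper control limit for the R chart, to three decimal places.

165.219

R̄ = (49 + 116 + 78 + 82 + 91 + 30 + 100 + 76 + 120) / 9 = 742.0000 / 9 = 82.4444
UCL_R = D₄·R̄ = 2.004 × 82.4444 = 165.2187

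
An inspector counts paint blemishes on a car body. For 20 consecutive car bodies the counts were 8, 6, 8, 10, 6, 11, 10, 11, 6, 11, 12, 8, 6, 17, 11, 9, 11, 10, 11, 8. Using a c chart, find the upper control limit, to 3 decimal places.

c̄ = (8 + 6 + 8 + 10 + 6 + 11 + 10 + 11 + 6 + 11 + 12 + 8 + 6 + 17 + 11 + 9 + 11 + 10 + 11 + 8) / 20 = 190 / 20 = 9.5000
UCL = c̄ + 3√c̄ = 9.5000 + 3 × √9.5000 = 9.5000 + 3 × 3.0822 = 18.7466

18.747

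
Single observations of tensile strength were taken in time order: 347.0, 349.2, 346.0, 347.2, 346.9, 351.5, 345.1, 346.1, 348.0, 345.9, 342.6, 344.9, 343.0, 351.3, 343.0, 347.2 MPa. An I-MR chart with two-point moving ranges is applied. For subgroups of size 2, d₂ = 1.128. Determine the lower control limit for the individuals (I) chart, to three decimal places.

X̄ = (347.0 + 349.2 + 346.0 + 347.2 + 346.9 + 351.5 + 345.1 + 346.1 + 348.0 + 345.9 + 342.6 + 344.9 + 343.0 + 351.3 + 343.0 + 347.2) / 16 = 346.5562
Moving ranges: 2.2, 3.2, 1.2, 0.3, 4.6, 6.4, 1.0, 1.9, 2.1, 3.3, 2.3, 1.9, 8.3, 8.3, 4.2; M̄R̄ = 51.2000 / 15 = 3.4133
LCL = X̄ − 3·M̄R̄/d₂ = 346.5562 − 3 × 3.4133 / 1.128 = 337.4782

337.478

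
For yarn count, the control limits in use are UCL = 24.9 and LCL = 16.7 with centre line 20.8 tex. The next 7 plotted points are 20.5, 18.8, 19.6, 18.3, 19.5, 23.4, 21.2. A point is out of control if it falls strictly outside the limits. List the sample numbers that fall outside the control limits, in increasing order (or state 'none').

none

All 7 points lie within [16.7, 24.9].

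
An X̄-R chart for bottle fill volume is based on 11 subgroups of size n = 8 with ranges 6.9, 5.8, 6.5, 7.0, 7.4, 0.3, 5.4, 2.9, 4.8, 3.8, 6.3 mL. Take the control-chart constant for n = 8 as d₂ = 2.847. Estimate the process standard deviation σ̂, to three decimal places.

R̄ = (6.9 + 5.8 + 6.5 + 7.0 + 7.4 + 0.3 + 5.4 + 2.9 + 4.8 + 3.8 + 6.3) / 11 = 5.1909
σ̂ = R̄ / d₂ = 5.1909 / 2.847 = 1.8233

1.823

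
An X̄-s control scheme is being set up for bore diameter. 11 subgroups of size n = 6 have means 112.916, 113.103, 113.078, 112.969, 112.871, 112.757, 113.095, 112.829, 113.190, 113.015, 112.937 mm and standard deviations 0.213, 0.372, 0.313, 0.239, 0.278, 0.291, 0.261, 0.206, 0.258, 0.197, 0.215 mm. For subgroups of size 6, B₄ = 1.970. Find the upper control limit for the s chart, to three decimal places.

0.509

s̄ = (0.213 + 0.372 + 0.313 + 0.239 + 0.278 + 0.291 + 0.261 + 0.206 + 0.258 + 0.197 + 0.215) / 11 = 0.2585
UCL_s = B₄·s̄ = 1.970 × 0.2585 = 0.5092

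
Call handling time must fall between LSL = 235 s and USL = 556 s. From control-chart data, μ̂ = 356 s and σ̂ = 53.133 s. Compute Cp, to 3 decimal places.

1.007

Cp = (USL − LSL) / (6σ̂) = (556 − 235) / (6 × 53.133) = 321.0000 / 318.7980 = 1.0069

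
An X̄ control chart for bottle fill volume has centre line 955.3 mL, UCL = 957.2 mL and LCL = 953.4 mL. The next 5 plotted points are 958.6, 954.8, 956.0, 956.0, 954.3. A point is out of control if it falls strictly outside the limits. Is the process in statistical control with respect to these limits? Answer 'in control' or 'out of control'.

Compare each point to [953.4, 957.2]: sample 1 = 958.6 > UCL.

out of control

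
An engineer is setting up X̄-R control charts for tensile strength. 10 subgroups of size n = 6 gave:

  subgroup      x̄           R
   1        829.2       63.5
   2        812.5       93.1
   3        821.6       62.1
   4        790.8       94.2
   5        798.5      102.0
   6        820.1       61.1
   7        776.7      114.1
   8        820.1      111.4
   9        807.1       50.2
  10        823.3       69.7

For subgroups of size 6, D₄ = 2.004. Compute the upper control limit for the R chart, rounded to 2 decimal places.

164.61

R̄ = (63.5 + 93.1 + 62.1 + 94.2 + 102.0 + 61.1 + 114.1 + 111.4 + 50.2 + 69.7) / 10 = 821.4000 / 10 = 82.1400
UCL_R = D₄·R̄ = 2.004 × 82.1400 = 164.6086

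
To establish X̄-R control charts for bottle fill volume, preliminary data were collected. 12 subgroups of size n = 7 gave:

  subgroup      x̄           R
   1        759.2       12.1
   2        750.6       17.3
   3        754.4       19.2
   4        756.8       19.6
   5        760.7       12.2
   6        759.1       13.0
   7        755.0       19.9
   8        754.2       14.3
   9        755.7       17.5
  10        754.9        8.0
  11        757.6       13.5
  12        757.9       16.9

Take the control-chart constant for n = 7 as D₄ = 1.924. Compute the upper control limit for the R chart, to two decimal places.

R̄ = (12.1 + 17.3 + 19.2 + 19.6 + 12.2 + 13.0 + 19.9 + 14.3 + 17.5 + 8.0 + 13.5 + 16.9) / 12 = 183.5000 / 12 = 15.2917
UCL_R = D₄·R̄ = 1.924 × 15.2917 = 29.4212

29.42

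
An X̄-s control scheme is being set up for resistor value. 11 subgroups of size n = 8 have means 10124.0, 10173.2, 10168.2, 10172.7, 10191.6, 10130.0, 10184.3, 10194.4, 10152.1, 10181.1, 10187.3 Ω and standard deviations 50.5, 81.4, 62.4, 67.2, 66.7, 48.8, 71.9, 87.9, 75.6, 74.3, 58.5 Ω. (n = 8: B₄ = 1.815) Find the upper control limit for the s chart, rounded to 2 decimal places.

122.96

s̄ = (50.5 + 81.4 + 62.4 + 67.2 + 66.7 + 48.8 + 71.9 + 87.9 + 75.6 + 74.3 + 58.5) / 11 = 67.7455
UCL_s = B₄·s̄ = 1.815 × 67.7455 = 122.9580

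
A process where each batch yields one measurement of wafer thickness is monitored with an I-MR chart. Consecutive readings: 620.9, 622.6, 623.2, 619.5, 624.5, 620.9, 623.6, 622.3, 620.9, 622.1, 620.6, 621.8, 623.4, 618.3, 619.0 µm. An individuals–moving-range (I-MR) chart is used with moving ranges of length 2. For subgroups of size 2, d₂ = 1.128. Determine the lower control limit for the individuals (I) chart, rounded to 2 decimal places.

X̄ = (620.9 + 622.6 + 623.2 + 619.5 + 624.5 + 620.9 + 623.6 + 622.3 + 620.9 + 622.1 + 620.6 + 621.8 + 623.4 + 618.3 + 619.0) / 15 = 621.5733
Moving ranges: 1.7, 0.6, 3.7, 5.0, 3.6, 2.7, 1.3, 1.4, 1.2, 1.5, 1.2, 1.6, 5.1, 0.7; M̄R̄ = 31.3000 / 14 = 2.2357
LCL = X̄ − 3·M̄R̄/d₂ = 621.5733 − 3 × 2.2357 / 1.128 = 615.6273

615.63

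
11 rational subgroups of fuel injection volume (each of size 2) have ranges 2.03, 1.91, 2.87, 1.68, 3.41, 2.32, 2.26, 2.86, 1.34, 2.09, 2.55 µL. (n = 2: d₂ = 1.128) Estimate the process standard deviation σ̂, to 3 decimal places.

2.041

R̄ = (2.03 + 1.91 + 2.87 + 1.68 + 3.41 + 2.32 + 2.26 + 2.86 + 1.34 + 2.09 + 2.55) / 11 = 2.3018
σ̂ = R̄ / d₂ = 2.3018 / 1.128 = 2.0406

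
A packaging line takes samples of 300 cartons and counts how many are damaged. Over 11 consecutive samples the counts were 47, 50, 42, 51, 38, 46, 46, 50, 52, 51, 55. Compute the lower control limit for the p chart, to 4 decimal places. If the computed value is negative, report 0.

0.0965

p̄ = Σdᵢ / (k·n) = 528 / (11 × 300) = 0.16000
LCL = p̄ − 3·√(p̄(1−p̄)/n) = 0.16000 − 3 × 0.02117 = 0.09650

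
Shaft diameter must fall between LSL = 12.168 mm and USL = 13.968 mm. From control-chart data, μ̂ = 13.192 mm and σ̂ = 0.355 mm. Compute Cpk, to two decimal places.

Cpu = (USL − μ̂) / (3σ̂) = (13.968 − 13.192) / (3 × 0.355) = 0.7286; Cpl = (μ̂ − LSL) / (3σ̂) = (13.192 − 12.168) / (3 × 0.355) = 0.9615; Cpk = min(Cpu, Cpl) = 0.7286

0.73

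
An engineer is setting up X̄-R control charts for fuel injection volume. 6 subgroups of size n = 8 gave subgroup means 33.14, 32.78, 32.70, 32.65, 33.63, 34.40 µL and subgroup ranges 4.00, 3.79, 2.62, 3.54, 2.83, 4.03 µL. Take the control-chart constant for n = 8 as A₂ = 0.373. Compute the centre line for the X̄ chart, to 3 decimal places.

33.217

X̄̄ = (33.14 + 32.78 + 32.70 + 32.65 + 33.63 + 34.40) / 6 = 199.3000 / 6 = 33.2167
CL = X̄̄ = 33.2167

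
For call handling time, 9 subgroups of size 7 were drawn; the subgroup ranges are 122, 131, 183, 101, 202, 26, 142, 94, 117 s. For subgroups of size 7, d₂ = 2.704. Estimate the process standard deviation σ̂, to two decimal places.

45.94

R̄ = (122 + 131 + 183 + 101 + 202 + 26 + 142 + 94 + 117) / 9 = 124.2222
σ̂ = R̄ / d₂ = 124.2222 / 2.704 = 45.9402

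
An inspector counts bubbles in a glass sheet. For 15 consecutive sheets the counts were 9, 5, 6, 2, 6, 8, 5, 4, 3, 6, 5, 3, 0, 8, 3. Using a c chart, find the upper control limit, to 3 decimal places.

c̄ = (9 + 5 + 6 + 2 + 6 + 8 + 5 + 4 + 3 + 6 + 5 + 3 + 0 + 8 + 3) / 15 = 73 / 15 = 4.8667
UCL = c̄ + 3√c̄ = 4.8667 + 3 × √4.8667 = 4.8667 + 3 × 2.2061 = 11.4848

11.485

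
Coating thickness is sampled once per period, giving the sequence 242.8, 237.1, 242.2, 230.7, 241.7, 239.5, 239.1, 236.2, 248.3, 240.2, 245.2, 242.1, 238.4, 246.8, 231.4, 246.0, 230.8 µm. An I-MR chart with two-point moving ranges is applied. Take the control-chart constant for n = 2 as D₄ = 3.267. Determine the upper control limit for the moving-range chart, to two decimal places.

25.40

Moving ranges: 5.7, 5.1, 11.5, 11.0, 2.2, 0.4, 2.9, 12.1, 8.1, 5.0, 3.1, 3.7, 8.4, 15.4, 14.6, 15.2; M̄R̄ = 124.4000 / 16 = 7.7750
UCL_MR = D₄·M̄R̄ = 3.267 × 7.7750 = 25.4009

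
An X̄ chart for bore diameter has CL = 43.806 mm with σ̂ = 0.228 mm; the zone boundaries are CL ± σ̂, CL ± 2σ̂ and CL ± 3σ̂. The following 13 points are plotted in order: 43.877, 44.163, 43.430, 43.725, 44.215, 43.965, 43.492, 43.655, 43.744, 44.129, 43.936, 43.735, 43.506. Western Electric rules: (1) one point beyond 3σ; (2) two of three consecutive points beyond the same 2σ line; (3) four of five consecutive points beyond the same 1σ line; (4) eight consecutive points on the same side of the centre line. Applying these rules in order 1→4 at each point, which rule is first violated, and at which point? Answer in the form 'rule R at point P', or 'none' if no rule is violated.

Zone of each point (C = within 1σ̂, B = 1σ̂–2σ̂, A = 2σ̂–3σ̂, * = beyond 3σ̂; sign = side of CL): 1:+C, 2:+B, 3:-B, 4:-C, 5:+B, 6:+C, 7:-B, 8:-C, 9:-C, 10:+B, 11:+C, 12:-C, 13:-B
No rule fires across all 13 points.

none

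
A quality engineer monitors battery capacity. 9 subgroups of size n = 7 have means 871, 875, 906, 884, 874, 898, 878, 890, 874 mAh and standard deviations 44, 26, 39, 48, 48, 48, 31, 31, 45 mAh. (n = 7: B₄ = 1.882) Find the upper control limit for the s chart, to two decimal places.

s̄ = (44 + 26 + 39 + 48 + 48 + 48 + 31 + 31 + 45) / 9 = 40.0000
UCL_s = B₄·s̄ = 1.882 × 40.0000 = 75.2800

75.28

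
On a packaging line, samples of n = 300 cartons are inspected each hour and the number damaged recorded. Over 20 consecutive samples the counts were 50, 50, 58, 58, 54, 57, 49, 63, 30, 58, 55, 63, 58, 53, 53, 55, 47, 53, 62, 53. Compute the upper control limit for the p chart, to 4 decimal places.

p̄ = Σdᵢ / (k·n) = 1079 / (20 × 300) = 0.17983
UCL = p̄ + 3·√(p̄(1−p̄)/n) = 0.17983 + 3 × √(0.17983×0.82017/300) = 0.17983 + 3 × 0.02217 = 0.24635

0.2464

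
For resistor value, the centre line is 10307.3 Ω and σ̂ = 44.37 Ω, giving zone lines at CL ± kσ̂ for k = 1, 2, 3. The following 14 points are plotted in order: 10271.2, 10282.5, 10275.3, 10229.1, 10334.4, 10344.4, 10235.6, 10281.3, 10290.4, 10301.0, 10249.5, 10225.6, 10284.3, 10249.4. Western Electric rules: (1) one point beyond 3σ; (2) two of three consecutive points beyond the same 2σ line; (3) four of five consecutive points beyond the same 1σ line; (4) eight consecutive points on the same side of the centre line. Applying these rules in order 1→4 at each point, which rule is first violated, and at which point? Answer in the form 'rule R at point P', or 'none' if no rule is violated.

Zone of each point (C = within 1σ̂, B = 1σ̂–2σ̂, A = 2σ̂–3σ̂, * = beyond 3σ̂; sign = side of CL): 1:-C, 2:-C, 3:-C, 4:-B, 5:+C, 6:+C, 7:-B, 8:-C, 9:-C, 10:-C, 11:-B, 12:-B, 13:-C, 14:-B
Rule 4 (eight consecutive points on the same side of the centre line) is satisfied at point 14.

rule 4 at point 14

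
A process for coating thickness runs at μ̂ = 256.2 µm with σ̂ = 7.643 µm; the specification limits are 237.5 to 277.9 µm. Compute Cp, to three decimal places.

0.881

Cp = (USL − LSL) / (6σ̂) = (277.9 − 237.5) / (6 × 7.643) = 40.4000 / 45.8580 = 0.8810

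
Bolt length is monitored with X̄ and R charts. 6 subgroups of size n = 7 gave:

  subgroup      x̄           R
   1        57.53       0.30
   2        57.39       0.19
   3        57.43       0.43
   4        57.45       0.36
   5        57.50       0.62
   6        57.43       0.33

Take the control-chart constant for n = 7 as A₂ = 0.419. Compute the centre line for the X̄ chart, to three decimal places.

57.455

X̄̄ = (57.53 + 57.39 + 57.43 + 57.45 + 57.50 + 57.43) / 6 = 344.7300 / 6 = 57.4550
CL = X̄̄ = 57.4550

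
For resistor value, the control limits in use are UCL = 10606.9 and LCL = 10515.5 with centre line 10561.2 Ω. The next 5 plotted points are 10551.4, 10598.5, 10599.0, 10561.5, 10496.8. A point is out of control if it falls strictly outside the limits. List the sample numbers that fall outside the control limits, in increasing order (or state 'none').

Compare each point to [10515.5, 10606.9]: sample 5 = 10496.8 < LCL.

5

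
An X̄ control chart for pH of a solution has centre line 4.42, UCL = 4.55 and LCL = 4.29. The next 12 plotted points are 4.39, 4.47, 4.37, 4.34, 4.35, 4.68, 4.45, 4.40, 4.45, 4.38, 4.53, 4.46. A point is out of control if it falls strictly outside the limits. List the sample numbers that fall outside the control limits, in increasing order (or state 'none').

Compare each point to [4.29, 4.55]: sample 6 = 4.68 > UCL.

6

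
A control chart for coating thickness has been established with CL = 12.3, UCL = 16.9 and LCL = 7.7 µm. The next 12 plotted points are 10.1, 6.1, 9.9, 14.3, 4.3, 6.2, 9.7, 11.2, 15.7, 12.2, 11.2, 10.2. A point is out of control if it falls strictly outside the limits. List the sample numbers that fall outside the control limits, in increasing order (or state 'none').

Compare each point to [7.7, 16.9]: sample 2 = 6.1 < LCL; sample 5 = 4.3 < LCL; sample 6 = 6.2 < LCL.

2, 5, 6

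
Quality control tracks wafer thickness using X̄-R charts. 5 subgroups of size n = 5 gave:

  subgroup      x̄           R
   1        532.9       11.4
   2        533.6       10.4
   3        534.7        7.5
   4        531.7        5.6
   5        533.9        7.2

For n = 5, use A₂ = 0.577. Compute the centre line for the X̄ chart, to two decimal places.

533.36

X̄̄ = (532.9 + 533.6 + 534.7 + 531.7 + 533.9) / 5 = 2666.8000 / 5 = 533.3600
CL = X̄̄ = 533.3600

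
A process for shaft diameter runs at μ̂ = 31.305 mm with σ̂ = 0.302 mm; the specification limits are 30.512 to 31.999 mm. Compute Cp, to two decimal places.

Cp = (USL − LSL) / (6σ̂) = (31.999 − 30.512) / (6 × 0.302) = 1.4870 / 1.8120 = 0.8206

0.82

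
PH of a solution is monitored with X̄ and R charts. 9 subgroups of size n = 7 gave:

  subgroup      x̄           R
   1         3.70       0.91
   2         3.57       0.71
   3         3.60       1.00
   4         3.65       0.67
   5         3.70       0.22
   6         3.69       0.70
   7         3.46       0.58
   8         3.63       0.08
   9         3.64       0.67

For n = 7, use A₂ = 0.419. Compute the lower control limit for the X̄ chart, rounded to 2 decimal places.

3.37

X̄̄ = (3.70 + 3.57 + 3.60 + 3.65 + 3.70 + 3.69 + 3.46 + 3.63 + 3.64) / 9 = 32.6400 / 9 = 3.6267
R̄ = (0.91 + 0.71 + 1.00 + 0.67 + 0.22 + 0.70 + 0.58 + 0.08 + 0.67) / 9 = 5.5400 / 9 = 0.6156
LCL = X̄̄ − A₂·R̄ = 3.6267 − 0.419 × 0.6156 = 3.3687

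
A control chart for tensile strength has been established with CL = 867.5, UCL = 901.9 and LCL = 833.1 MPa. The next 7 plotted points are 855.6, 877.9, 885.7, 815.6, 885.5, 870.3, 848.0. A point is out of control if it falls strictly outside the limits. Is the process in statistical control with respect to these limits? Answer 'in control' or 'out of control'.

Compare each point to [833.1, 901.9]: sample 4 = 815.6 < LCL.

out of control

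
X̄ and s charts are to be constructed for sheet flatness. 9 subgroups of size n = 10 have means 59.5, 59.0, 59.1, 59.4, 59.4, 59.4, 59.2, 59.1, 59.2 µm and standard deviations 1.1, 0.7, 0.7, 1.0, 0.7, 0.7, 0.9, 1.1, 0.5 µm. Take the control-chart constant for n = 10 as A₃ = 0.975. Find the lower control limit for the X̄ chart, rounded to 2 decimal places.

X̄̄ = (59.5 + 59.0 + 59.1 + 59.4 + 59.4 + 59.4 + 59.2 + 59.1 + 59.2) / 9 = 59.2556
s̄ = (1.1 + 0.7 + 0.7 + 1.0 + 0.7 + 0.7 + 0.9 + 1.1 + 0.5) / 9 = 0.8222
LCL = X̄̄ − A₃·s̄ = 59.2556 − 0.975 × 0.8222 = 58.4539

58.45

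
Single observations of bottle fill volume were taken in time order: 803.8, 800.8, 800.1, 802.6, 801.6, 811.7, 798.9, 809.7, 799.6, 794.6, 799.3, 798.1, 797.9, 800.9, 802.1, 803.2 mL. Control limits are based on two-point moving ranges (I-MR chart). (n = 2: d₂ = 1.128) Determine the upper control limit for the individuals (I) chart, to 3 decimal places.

X̄ = (803.8 + 800.8 + 800.1 + 802.6 + 801.6 + 811.7 + 798.9 + 809.7 + 799.6 + 794.6 + 799.3 + 798.1 + 797.9 + 800.9 + 802.1 + 803.2) / 16 = 801.5562
Moving ranges: 3.0, 0.7, 2.5, 1.0, 10.1, 12.8, 10.8, 10.1, 5.0, 4.7, 1.2, 0.2, 3.0, 1.2, 1.1; M̄R̄ = 67.4000 / 15 = 4.4933
UCL = X̄ + 3·M̄R̄/d₂ = 801.5562 + 3 × 4.4933 / 1.128 = 813.5066

813.507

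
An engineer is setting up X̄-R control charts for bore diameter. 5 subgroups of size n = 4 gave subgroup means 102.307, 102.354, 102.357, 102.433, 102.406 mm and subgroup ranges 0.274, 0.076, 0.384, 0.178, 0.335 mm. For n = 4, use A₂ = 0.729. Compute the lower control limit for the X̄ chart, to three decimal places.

102.190

X̄̄ = (102.307 + 102.354 + 102.357 + 102.433 + 102.406) / 5 = 511.8570 / 5 = 102.3714
R̄ = (0.274 + 0.076 + 0.384 + 0.178 + 0.335) / 5 = 1.2470 / 5 = 0.2494
LCL = X̄̄ − A₂·R̄ = 102.3714 − 0.729 × 0.2494 = 102.1896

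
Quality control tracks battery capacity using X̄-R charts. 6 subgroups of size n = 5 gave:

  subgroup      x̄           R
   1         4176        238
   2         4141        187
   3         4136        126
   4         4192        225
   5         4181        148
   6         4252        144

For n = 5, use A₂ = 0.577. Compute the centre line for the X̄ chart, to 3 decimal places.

4179.667

X̄̄ = (4176 + 4141 + 4136 + 4192 + 4181 + 4252) / 6 = 25078.0000 / 6 = 4179.6667
CL = X̄̄ = 4179.6667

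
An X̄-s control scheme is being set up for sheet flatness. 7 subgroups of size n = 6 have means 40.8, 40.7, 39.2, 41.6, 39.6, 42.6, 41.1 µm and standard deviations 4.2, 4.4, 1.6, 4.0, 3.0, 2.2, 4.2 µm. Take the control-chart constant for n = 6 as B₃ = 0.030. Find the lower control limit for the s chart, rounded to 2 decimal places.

s̄ = (4.2 + 4.4 + 1.6 + 4.0 + 3.0 + 2.2 + 4.2) / 7 = 3.3714
LCL_s = B₃·s̄ = 0.030 × 3.3714 = 0.1011

0.10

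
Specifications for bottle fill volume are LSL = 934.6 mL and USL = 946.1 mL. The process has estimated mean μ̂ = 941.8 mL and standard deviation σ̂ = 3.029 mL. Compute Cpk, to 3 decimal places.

Cpu = (USL − μ̂) / (3σ̂) = (946.1 − 941.8) / (3 × 3.029) = 0.4732; Cpl = (μ̂ − LSL) / (3σ̂) = (941.8 − 934.6) / (3 × 3.029) = 0.7923; Cpk = min(Cpu, Cpl) = 0.4732

0.473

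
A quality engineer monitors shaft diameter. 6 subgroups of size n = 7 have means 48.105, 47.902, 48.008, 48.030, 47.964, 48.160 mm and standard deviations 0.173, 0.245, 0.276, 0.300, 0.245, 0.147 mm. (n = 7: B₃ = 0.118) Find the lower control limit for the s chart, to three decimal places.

s̄ = (0.173 + 0.245 + 0.276 + 0.300 + 0.245 + 0.147) / 6 = 0.2310
LCL_s = B₃·s̄ = 0.118 × 0.2310 = 0.0273

0.027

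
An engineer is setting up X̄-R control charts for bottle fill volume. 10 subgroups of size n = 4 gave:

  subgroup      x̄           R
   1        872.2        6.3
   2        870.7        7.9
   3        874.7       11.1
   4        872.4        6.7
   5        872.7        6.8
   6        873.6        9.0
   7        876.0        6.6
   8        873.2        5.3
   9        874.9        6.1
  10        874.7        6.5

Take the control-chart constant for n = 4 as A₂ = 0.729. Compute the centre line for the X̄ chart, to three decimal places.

X̄̄ = (872.2 + 870.7 + 874.7 + 872.4 + 872.7 + 873.6 + 876.0 + 873.2 + 874.9 + 874.7) / 10 = 8735.1000 / 10 = 873.5100
CL = X̄̄ = 873.5100

873.510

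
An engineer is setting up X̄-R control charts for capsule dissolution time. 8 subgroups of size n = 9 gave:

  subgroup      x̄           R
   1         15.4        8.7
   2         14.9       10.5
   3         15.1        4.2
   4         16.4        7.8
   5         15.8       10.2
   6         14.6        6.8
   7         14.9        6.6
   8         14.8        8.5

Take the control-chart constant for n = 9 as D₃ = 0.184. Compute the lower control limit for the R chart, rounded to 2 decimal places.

R̄ = (8.7 + 10.5 + 4.2 + 7.8 + 10.2 + 6.8 + 6.6 + 8.5) / 8 = 63.3000 / 8 = 7.9125
LCL_R = D₃·R̄ = 0.184 × 7.9125 = 1.4559

1.46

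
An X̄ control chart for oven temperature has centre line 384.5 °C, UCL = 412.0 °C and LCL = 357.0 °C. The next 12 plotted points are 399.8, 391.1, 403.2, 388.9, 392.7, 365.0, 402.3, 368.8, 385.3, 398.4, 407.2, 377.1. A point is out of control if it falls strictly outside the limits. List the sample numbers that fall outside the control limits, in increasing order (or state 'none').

All 12 points lie within [357.0, 412.0].

none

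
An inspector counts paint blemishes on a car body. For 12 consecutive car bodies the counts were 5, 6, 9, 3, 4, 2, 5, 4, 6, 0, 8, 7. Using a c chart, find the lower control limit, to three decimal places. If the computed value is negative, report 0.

c̄ = (5 + 6 + 9 + 3 + 4 + 2 + 5 + 4 + 6 + 0 + 8 + 7) / 12 = 59 / 12 = 4.9167
LCL = c̄ − 3√c̄ = 4.9167 − 3 × 2.2174 = -1.7354 → 0 (cannot be negative)

0.000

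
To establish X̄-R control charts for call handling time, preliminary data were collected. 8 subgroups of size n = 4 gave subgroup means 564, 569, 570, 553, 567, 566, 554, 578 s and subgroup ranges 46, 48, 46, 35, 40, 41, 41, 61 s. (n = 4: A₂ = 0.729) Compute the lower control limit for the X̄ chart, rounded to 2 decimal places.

532.50

X̄̄ = (564 + 569 + 570 + 553 + 567 + 566 + 554 + 578) / 8 = 4521.0000 / 8 = 565.1250
R̄ = (46 + 48 + 46 + 35 + 40 + 41 + 41 + 61) / 8 = 358.0000 / 8 = 44.7500
LCL = X̄̄ − A₂·R̄ = 565.1250 − 0.729 × 44.7500 = 532.5023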